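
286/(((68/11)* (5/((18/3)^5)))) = 6115824/85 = 71950.87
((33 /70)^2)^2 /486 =14641 /144060000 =0.00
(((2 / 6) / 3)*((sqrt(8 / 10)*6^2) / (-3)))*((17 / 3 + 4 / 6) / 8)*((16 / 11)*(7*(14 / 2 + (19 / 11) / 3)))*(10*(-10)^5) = 106400000000*sqrt(5) / 3267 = 72824497.34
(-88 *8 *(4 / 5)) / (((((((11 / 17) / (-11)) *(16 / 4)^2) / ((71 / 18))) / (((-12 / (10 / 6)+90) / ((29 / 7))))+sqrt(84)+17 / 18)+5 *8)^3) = -406932638431436687899971390337005326331037980672 / 36914696877837302090698489563972554211837652464965+52717196428529657599975283929280272839895425024 *sqrt(21) / 36914696877837302090698489563972554211837652464965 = -0.00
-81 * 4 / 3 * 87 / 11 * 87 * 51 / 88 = -10422513 / 242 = -43068.24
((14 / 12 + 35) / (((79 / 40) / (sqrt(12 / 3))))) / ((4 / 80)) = 173600 / 237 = 732.49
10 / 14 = 5 / 7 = 0.71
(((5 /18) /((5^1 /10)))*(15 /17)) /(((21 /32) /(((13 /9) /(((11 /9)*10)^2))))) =104 /14399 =0.01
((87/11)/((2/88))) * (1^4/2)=174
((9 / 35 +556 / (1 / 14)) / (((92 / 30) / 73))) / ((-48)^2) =19888777 / 247296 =80.42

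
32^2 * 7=7168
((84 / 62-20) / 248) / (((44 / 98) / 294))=-2081667 / 42284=-49.23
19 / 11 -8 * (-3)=283 / 11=25.73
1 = 1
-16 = -16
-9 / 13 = -0.69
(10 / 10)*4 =4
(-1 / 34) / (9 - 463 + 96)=1 / 12172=0.00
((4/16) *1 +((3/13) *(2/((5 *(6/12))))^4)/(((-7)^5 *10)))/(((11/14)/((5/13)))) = 682782839/5579323750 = 0.12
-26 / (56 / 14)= -13 / 2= -6.50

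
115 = 115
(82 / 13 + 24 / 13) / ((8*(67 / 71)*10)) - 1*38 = -1320157 / 34840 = -37.89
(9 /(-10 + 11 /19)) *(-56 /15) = 3192 /895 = 3.57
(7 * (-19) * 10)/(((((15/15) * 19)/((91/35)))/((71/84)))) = -923/6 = -153.83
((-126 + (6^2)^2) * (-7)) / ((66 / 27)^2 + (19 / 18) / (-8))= -10614240 / 7573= -1401.59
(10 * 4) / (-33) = -40 / 33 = -1.21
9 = 9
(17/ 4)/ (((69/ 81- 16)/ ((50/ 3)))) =-3825/ 818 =-4.68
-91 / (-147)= 13 / 21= 0.62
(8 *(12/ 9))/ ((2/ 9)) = 48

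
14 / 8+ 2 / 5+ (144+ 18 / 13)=38359 / 260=147.53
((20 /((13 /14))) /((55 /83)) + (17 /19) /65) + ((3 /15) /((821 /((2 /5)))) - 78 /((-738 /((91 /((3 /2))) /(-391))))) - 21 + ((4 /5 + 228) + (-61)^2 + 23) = 32057382849850786 /8045924032575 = 3984.30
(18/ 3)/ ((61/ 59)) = 354/ 61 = 5.80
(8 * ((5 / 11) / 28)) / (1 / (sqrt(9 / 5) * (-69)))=-414 * sqrt(5) / 77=-12.02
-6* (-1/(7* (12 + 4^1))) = 3/56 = 0.05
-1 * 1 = -1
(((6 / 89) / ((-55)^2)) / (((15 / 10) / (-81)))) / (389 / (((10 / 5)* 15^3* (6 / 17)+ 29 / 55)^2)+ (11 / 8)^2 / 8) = -823460203421632512 / 161753720387307315025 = -0.01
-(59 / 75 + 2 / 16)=-547 / 600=-0.91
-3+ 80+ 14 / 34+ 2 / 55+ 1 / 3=218177 / 2805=77.78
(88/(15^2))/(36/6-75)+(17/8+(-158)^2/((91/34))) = 105441932311/11302200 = 9329.33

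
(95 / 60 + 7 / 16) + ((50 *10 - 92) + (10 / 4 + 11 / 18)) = 59491 / 144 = 413.13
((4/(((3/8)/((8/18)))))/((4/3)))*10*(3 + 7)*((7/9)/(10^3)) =112/405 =0.28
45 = 45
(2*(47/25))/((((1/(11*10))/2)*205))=4136/1025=4.04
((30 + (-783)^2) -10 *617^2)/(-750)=3193771/750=4258.36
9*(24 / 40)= 27 / 5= 5.40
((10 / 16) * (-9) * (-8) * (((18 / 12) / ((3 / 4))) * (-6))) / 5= -108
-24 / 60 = -2 / 5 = -0.40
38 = 38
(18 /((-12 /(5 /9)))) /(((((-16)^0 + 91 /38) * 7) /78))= -2470 /903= -2.74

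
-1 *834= -834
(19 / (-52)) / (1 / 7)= -133 / 52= -2.56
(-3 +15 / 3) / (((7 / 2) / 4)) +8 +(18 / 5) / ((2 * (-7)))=351 / 35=10.03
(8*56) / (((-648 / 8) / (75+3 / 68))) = -7056 / 17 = -415.06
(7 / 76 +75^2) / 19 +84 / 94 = 20153477 / 67868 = 296.95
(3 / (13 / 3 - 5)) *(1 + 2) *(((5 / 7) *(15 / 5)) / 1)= -405 / 14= -28.93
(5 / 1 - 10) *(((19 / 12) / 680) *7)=-133 / 1632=-0.08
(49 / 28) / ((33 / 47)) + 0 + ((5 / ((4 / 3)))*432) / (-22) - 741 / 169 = -129607 / 1716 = -75.53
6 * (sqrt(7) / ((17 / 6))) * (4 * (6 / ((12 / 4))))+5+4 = 9+288 * sqrt(7) / 17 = 53.82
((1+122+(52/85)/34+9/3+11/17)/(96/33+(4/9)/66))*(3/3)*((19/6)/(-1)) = -137.56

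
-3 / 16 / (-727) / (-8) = -3 / 93056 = -0.00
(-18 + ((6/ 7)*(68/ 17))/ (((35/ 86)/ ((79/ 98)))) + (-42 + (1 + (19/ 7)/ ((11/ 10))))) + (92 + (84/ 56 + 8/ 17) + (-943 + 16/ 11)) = -897.32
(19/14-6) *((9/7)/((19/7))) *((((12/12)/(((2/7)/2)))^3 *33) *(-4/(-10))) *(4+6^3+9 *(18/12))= -2325033.24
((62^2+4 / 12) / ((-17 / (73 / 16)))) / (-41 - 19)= 841909 / 48960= 17.20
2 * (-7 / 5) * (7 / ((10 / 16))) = -784 / 25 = -31.36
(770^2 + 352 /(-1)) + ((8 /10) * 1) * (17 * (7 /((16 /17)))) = 11852983 /20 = 592649.15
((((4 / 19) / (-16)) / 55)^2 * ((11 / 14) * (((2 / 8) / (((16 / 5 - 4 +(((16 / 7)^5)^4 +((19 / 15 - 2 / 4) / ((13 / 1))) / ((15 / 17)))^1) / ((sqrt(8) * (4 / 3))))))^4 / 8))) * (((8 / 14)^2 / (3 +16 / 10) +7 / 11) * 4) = 0.00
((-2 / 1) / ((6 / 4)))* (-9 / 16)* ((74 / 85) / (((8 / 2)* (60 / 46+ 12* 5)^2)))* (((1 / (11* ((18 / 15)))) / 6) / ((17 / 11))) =19573 / 55157846400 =0.00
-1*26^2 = -676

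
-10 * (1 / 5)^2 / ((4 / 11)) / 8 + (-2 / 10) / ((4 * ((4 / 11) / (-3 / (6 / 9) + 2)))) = 33 / 160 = 0.21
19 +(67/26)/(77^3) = 225527369/11869858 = 19.00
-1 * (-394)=394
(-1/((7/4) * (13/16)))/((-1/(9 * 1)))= 576/91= 6.33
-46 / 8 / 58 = -23 / 232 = -0.10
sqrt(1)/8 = 1/8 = 0.12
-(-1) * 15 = 15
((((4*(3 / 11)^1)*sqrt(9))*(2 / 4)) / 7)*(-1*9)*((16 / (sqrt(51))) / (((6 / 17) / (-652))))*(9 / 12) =70416*sqrt(51) / 77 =6530.79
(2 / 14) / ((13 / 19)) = 19 / 91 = 0.21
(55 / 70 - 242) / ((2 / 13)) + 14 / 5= -219113 / 140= -1565.09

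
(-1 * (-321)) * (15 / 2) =4815 / 2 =2407.50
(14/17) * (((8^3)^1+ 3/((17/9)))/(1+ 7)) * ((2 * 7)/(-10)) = -74.02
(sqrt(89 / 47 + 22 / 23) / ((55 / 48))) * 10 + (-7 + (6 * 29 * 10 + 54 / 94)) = 96 * sqrt(3330561) / 11891 + 81478 / 47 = 1748.31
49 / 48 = 1.02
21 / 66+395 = 8697 / 22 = 395.32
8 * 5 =40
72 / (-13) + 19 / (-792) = -57271 / 10296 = -5.56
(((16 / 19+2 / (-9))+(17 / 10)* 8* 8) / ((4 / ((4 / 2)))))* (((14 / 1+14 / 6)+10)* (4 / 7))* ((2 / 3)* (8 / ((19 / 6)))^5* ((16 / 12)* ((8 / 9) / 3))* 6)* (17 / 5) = 33727041903788032 / 74097262575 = 455172.58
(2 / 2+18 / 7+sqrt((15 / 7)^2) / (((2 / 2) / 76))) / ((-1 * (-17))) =1165 / 119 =9.79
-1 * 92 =-92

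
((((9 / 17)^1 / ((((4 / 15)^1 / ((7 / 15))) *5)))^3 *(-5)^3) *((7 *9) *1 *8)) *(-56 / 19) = 110270727 / 93347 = 1181.30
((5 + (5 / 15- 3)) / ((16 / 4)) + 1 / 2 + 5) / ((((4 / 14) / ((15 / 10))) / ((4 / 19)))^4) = 4732371 / 521284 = 9.08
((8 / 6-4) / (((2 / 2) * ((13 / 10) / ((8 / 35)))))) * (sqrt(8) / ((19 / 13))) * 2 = -1.81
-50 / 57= -0.88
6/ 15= 2/ 5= 0.40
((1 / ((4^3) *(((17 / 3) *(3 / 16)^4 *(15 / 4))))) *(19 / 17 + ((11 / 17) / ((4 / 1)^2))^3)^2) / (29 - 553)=-6245815700569 / 4403557676072960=-0.00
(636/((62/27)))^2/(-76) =-1009.36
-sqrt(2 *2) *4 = -8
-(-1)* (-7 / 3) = -7 / 3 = -2.33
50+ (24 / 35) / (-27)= 15742 / 315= 49.97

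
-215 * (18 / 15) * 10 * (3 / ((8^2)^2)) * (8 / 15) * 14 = -14.11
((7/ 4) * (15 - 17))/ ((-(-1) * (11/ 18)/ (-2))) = 126/ 11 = 11.45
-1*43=-43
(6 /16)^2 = 9 /64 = 0.14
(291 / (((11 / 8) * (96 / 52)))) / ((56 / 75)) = 94575 / 616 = 153.53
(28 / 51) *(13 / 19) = 364 / 969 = 0.38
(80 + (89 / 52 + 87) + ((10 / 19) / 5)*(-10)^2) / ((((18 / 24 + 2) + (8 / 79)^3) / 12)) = 1047729568716 / 1340092819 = 781.83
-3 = -3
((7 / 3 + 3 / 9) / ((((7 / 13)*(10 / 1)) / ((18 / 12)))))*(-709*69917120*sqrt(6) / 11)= -36824348288*sqrt(6) / 11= -8200078492.38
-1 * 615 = -615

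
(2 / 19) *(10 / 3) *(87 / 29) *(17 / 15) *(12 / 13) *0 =0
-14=-14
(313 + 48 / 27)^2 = 8025889 / 81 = 99085.05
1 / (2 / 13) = 13 / 2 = 6.50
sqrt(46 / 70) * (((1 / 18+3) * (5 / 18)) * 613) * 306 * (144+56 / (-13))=520424740 * sqrt(805) / 819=18029013.85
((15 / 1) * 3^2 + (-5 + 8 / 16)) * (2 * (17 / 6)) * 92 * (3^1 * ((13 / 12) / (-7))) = -442221 / 14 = -31587.21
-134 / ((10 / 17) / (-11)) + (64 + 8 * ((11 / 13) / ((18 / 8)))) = 1505093 / 585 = 2572.81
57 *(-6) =-342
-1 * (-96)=96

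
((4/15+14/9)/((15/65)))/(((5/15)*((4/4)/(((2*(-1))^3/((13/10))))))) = -145.78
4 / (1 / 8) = 32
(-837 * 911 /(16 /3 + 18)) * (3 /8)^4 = -185289201 /286720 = -646.24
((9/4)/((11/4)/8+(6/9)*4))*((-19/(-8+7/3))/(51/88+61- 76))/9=-13376/692733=-0.02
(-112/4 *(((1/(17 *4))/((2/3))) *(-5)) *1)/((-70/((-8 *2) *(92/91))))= 1104/1547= 0.71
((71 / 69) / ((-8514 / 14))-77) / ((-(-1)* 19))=-22617938 / 5580927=-4.05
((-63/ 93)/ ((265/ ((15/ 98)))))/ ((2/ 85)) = -765/ 46004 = -0.02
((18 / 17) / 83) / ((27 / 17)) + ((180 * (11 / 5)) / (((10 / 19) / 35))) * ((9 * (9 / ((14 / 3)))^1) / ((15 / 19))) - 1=720818656 / 1245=578970.81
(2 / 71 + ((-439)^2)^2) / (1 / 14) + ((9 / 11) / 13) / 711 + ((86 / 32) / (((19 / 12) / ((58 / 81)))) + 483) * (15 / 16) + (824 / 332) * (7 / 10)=947112961140230868486769 / 1821443326560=519979374230.08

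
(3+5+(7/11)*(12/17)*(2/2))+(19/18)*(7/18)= 536791/60588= 8.86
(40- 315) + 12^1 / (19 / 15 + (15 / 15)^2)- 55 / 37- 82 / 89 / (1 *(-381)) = -5784145642 / 21328761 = -271.19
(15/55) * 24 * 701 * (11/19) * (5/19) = 252360/361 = 699.06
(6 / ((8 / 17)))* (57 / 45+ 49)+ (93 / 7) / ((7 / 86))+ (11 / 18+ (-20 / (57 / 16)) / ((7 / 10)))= 33378398 / 41895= 796.72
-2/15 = -0.13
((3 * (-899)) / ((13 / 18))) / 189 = -1798 / 91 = -19.76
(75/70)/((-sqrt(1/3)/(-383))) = 5745 * sqrt(3)/14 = 710.76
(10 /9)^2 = 100 /81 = 1.23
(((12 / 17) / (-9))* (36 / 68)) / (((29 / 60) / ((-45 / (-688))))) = -0.01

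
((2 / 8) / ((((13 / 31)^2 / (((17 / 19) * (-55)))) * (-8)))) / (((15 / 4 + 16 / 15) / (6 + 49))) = 43605375 / 436696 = 99.85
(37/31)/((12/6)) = 37/62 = 0.60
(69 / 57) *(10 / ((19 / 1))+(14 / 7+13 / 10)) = 16721 / 3610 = 4.63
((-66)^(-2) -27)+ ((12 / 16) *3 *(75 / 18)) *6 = 63707 / 2178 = 29.25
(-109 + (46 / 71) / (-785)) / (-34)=6075161 / 1894990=3.21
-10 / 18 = -5 / 9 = -0.56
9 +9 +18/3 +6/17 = 414/17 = 24.35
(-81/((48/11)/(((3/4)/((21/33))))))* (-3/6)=9801/896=10.94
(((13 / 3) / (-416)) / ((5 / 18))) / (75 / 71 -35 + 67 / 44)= 781 / 675220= 0.00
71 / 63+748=47195 / 63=749.13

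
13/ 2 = 6.50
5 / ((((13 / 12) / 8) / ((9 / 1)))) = 4320 / 13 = 332.31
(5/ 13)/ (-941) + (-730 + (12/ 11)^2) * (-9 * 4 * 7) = 271852392571/ 1480193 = 183660.10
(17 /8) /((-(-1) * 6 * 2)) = 17 /96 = 0.18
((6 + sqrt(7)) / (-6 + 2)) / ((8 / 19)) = -57 / 16 - 19 * sqrt(7) / 32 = -5.13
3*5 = 15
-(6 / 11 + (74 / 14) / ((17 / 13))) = -6005 / 1309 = -4.59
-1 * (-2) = 2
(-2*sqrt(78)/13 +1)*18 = 18-36*sqrt(78)/13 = -6.46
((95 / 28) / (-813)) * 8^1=-190 / 5691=-0.03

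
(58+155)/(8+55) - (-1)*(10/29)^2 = 61811/17661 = 3.50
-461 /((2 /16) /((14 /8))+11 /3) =-19362 /157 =-123.32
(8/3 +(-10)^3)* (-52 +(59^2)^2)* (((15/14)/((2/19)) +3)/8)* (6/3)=-278710224309/7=-39815746329.86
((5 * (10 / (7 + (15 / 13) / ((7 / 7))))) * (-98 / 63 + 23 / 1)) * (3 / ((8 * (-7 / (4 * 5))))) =-313625 / 2226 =-140.89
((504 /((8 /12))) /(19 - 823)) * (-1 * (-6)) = -378 /67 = -5.64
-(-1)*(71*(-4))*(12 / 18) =-568 / 3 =-189.33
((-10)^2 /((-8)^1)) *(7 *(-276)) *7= 169050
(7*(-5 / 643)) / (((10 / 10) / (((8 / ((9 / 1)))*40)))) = -11200 / 5787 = -1.94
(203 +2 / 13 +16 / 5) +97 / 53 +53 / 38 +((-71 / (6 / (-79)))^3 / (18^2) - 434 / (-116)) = 334991575386248251 / 132843278880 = 2521705.11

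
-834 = -834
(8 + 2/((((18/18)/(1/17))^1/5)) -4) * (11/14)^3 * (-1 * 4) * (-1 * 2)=103818/5831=17.80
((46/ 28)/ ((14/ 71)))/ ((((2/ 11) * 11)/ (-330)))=-269445/ 196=-1374.72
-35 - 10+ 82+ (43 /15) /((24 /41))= 15083 /360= 41.90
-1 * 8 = -8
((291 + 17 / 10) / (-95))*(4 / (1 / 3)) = -17562 / 475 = -36.97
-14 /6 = -2.33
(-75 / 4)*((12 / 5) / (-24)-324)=6076.88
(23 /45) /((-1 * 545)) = -23 /24525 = -0.00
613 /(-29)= -613 /29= -21.14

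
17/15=1.13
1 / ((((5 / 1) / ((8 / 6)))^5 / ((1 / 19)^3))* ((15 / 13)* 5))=13312 / 390641484375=0.00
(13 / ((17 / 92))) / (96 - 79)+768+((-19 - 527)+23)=72001 / 289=249.14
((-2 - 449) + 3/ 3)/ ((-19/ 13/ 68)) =397800/ 19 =20936.84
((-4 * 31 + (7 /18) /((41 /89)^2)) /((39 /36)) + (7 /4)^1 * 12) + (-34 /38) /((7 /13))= -814663222 /8719347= -93.43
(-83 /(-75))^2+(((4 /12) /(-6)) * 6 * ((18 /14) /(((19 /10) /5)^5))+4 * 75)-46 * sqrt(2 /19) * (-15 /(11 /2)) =1380 * sqrt(38) /209+24094886859577 /97496398125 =287.84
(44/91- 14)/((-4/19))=11685/182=64.20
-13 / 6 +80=467 / 6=77.83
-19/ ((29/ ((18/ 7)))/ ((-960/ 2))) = 164160/ 203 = 808.67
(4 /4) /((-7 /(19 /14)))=-19 /98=-0.19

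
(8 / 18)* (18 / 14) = 4 / 7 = 0.57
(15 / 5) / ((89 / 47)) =141 / 89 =1.58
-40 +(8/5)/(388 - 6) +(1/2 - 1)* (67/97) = -7474009/185270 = -40.34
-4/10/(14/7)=-1/5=-0.20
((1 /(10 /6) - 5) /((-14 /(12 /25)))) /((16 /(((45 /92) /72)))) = 33 /515200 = 0.00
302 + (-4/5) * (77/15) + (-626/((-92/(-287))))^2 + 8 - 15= 605266806847/158700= 3813905.53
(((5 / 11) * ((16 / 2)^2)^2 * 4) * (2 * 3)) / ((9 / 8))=1310720 / 33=39718.79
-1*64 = -64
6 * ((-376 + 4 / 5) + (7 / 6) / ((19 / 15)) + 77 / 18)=-632702 / 285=-2220.01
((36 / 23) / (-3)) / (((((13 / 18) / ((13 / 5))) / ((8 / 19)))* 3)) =-576 / 2185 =-0.26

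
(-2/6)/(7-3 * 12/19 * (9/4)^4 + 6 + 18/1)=1216/64059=0.02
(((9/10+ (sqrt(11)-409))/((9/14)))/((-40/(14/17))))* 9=199969/1700-49* sqrt(11)/170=116.67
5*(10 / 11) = 50 / 11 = 4.55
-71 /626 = -0.11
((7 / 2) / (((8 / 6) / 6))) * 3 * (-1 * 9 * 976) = -415044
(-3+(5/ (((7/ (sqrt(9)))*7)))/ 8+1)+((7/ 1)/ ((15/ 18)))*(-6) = -102629/ 1960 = -52.36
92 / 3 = 30.67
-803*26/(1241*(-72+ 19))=286/901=0.32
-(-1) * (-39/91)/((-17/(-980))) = -420/17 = -24.71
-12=-12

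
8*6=48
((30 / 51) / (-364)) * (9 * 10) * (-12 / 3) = 0.58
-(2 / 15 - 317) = 4753 / 15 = 316.87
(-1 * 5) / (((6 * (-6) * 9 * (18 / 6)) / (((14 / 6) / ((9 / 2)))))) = 35 / 13122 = 0.00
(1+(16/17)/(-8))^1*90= 1350/17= 79.41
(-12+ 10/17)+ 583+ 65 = 10822/17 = 636.59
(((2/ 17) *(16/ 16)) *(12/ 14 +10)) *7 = 152/ 17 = 8.94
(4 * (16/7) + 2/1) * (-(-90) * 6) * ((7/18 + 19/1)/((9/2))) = 181480/7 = 25925.71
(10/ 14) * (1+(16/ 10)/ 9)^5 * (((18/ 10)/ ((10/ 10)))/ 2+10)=45583308737/ 2583393750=17.64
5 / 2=2.50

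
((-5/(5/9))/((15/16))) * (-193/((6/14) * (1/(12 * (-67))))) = -17379264/5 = -3475852.80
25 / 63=0.40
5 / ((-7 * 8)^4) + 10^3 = 9834496005 / 9834496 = 1000.00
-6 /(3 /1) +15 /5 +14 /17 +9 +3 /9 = 569 /51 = 11.16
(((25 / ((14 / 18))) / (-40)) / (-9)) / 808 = 5 / 45248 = 0.00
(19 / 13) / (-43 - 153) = -19 / 2548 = -0.01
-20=-20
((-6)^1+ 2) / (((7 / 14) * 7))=-8 / 7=-1.14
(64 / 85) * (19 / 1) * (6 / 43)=7296 / 3655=2.00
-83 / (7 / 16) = -1328 / 7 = -189.71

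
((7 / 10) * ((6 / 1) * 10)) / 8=21 / 4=5.25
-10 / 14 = -5 / 7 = -0.71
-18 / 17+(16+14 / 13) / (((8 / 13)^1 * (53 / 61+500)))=-2084709 / 2077604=-1.00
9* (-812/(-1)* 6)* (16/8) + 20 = 87716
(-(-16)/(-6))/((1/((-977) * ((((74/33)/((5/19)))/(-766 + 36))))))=-5494648/180675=-30.41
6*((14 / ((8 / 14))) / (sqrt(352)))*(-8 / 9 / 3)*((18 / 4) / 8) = -49*sqrt(22) / 176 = -1.31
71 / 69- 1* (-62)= 4349 / 69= 63.03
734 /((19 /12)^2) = 105696 /361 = 292.79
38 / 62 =19 / 31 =0.61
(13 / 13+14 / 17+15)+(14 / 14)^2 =303 / 17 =17.82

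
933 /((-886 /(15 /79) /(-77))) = 1077615 /69994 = 15.40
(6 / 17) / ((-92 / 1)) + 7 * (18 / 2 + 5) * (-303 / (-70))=1658607 / 3910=424.20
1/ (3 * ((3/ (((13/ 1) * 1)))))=13/ 9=1.44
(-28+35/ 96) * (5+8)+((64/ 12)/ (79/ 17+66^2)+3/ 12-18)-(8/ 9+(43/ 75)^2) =-560766608737/ 1482620000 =-378.23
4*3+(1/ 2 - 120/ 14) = 55/ 14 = 3.93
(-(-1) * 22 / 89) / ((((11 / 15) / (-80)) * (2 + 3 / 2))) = -4800 / 623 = -7.70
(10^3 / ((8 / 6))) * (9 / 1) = 6750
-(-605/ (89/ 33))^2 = -398601225/ 7921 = -50322.08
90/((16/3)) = 135/8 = 16.88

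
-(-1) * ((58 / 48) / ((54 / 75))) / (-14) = -725 / 6048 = -0.12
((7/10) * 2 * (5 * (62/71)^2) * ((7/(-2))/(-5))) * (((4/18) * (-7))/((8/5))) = -329623/90738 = -3.63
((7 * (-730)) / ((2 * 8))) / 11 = -2555 / 88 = -29.03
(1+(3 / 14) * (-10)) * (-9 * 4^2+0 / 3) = 1152 / 7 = 164.57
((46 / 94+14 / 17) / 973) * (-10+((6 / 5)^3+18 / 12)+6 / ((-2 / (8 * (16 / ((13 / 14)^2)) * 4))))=-79252072733 / 32846290750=-2.41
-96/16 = -6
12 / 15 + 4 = 24 / 5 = 4.80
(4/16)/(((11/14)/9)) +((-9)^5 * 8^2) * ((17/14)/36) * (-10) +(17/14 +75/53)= 5202108097/4081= 1274714.06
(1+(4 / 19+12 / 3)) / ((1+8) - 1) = 99 / 152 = 0.65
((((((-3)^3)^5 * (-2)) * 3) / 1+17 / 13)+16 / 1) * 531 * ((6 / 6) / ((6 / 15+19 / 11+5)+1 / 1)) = 10895557742685 / 1937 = 5624965277.59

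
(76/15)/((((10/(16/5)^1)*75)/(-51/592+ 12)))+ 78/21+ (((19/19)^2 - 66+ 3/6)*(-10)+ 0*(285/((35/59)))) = 1575784741/2428125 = 648.97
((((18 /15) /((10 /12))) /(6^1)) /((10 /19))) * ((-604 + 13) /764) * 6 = -101061 /47750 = -2.12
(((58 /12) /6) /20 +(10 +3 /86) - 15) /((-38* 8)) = 152473 /9411840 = 0.02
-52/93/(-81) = 0.01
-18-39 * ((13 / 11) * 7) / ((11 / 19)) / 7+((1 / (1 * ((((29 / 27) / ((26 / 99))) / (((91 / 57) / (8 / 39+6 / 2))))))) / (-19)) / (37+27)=-494597943507 / 5066996000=-97.61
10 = 10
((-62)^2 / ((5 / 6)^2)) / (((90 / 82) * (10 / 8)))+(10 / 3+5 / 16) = 121149247 / 30000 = 4038.31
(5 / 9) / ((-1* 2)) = -5 / 18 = -0.28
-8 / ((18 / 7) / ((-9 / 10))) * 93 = 1302 / 5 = 260.40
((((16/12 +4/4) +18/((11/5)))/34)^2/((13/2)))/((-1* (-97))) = 120409/793726362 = 0.00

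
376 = 376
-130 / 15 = -26 / 3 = -8.67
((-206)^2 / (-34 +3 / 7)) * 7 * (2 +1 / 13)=-56142828 / 3055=-18377.36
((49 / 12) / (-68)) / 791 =-7 / 92208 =-0.00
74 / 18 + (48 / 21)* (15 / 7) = 3973 / 441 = 9.01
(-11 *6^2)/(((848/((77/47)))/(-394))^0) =-396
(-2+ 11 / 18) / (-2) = 25 / 36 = 0.69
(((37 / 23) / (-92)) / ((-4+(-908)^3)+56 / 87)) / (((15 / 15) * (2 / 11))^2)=389499 / 551254889802304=0.00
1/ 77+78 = 6007/ 77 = 78.01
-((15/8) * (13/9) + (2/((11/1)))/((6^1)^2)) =-2.71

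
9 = 9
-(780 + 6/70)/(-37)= 27303/1295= 21.08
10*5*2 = 100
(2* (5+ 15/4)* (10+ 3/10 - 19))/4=-609/16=-38.06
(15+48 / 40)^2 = 6561 / 25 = 262.44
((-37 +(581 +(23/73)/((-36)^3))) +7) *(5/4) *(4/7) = 9383221325/23841216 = 393.57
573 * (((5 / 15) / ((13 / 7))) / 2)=1337 / 26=51.42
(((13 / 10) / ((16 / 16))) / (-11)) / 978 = -13 / 107580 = -0.00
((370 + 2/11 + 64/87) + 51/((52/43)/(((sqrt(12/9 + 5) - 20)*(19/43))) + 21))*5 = 83980*sqrt(57)/61844911 + 110488294589185/59185579827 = 1866.82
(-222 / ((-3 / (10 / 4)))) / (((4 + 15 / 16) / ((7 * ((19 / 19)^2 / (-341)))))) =-20720 / 26939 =-0.77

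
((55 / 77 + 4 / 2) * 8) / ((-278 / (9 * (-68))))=46512 / 973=47.80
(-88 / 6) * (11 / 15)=-484 / 45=-10.76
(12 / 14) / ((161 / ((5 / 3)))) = 0.01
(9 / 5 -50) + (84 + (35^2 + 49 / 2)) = 12853 / 10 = 1285.30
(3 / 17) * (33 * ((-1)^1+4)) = 297 / 17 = 17.47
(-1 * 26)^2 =676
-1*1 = -1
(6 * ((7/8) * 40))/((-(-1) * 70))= 3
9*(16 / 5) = 144 / 5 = 28.80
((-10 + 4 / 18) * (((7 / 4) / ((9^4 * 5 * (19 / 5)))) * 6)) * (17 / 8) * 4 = -2618 / 373977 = -0.01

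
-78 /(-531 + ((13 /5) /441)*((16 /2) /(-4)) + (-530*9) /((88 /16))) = 1891890 /33915391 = 0.06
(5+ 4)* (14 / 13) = 126 / 13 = 9.69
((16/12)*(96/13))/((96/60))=80/13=6.15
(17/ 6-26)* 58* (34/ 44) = -68527/ 66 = -1038.29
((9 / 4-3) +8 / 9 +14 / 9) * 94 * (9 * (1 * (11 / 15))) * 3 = 31537 / 10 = 3153.70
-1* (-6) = 6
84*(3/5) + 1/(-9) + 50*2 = 6763/45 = 150.29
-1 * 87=-87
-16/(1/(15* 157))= -37680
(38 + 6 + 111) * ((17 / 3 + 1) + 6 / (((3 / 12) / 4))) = 47740 / 3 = 15913.33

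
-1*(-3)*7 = 21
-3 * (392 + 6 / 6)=-1179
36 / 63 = 4 / 7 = 0.57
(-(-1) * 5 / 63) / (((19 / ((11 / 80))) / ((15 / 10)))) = 0.00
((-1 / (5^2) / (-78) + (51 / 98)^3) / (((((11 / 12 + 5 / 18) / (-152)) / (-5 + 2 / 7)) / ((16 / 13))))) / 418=37383932448 / 149617174525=0.25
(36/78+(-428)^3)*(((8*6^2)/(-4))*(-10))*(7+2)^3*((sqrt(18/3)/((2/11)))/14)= -210169327876200*sqrt(6)/13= -39600585606183.58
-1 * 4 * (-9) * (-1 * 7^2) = -1764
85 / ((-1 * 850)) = -1 / 10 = -0.10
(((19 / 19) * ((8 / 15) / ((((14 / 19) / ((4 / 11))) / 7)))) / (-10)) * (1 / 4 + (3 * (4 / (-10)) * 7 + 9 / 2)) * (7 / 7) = 0.67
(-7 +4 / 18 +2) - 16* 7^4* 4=-1383019 / 9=-153668.78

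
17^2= 289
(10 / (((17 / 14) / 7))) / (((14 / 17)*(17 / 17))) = 70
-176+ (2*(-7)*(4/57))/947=-9500360/53979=-176.00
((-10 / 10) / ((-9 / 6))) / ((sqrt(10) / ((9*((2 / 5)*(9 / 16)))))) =0.43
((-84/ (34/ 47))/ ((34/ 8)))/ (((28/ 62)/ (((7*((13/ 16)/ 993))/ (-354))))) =132587/ 135453144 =0.00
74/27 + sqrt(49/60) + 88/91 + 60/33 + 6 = 7 * sqrt(15)/30 + 311512/27027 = 12.43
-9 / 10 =-0.90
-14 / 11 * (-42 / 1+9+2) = 434 / 11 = 39.45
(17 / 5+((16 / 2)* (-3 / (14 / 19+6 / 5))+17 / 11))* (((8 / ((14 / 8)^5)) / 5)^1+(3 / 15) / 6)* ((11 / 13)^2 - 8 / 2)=3.20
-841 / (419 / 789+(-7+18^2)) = -663549 / 250532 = -2.65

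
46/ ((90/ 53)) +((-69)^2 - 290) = 202414/ 45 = 4498.09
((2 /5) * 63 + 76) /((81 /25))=2530 /81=31.23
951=951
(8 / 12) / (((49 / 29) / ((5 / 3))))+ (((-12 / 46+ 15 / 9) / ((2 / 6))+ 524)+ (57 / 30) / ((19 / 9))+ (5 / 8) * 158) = 127502579 / 202860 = 628.52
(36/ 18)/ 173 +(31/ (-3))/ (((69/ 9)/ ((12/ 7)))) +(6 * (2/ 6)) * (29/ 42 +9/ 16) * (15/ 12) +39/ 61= 240222023/ 163107168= 1.47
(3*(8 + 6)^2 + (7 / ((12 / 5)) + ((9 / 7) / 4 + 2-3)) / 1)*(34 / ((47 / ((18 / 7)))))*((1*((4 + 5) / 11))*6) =136543320 / 25333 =5389.94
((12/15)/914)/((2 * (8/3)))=3/18280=0.00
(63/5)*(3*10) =378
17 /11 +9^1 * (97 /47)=10402 /517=20.12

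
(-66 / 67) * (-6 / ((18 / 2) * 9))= 44 / 603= 0.07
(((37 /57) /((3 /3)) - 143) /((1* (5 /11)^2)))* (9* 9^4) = -19324651302 /475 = -40683476.43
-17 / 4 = -4.25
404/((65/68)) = 27472/65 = 422.65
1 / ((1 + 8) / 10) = 10 / 9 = 1.11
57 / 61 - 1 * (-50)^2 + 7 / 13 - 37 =-2010673 / 793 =-2535.53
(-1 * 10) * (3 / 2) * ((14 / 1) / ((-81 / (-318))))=-7420 / 9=-824.44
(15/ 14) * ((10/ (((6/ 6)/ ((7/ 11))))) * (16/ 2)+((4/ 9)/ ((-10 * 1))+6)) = 14074/ 231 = 60.93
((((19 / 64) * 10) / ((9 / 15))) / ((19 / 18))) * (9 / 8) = 675 / 128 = 5.27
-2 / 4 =-1 / 2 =-0.50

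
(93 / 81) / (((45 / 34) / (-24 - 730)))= -794716 / 1215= -654.09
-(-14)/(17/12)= 168/17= 9.88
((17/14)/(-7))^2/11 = 289/105644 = 0.00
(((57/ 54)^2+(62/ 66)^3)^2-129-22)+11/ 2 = -26356621378199/ 185971387536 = -141.72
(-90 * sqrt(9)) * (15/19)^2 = -60750/361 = -168.28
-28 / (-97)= 28 / 97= 0.29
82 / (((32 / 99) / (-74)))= -150183 / 8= -18772.88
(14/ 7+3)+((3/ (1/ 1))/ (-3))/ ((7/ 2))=33/ 7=4.71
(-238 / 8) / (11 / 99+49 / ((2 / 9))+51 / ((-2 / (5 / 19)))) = -0.14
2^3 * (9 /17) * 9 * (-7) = -4536 /17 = -266.82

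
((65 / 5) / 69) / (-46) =-13 / 3174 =-0.00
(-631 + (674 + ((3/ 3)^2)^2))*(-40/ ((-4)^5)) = 55/ 32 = 1.72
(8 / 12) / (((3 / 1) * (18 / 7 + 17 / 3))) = 0.03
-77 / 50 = -1.54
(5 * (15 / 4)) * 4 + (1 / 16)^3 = 307201 / 4096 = 75.00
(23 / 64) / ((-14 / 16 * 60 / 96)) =-23 / 35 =-0.66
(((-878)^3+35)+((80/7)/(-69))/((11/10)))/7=-3596030290421/37191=-96690873.88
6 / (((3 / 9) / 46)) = 828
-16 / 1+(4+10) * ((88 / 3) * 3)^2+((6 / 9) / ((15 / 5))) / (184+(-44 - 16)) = 60487201 / 558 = 108400.00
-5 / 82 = -0.06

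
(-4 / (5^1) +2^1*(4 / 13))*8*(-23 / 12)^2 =-1058 / 195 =-5.43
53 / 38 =1.39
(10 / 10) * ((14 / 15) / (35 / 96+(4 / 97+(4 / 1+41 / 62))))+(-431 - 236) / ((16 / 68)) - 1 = -82953513551 / 29254660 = -2835.57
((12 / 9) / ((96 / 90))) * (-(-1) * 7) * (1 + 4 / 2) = 105 / 4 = 26.25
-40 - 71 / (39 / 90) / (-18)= -1205 / 39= -30.90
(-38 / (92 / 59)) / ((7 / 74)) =-41477 / 161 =-257.62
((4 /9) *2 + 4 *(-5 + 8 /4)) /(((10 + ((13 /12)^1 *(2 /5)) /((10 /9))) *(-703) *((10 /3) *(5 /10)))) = 2000 /2191251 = 0.00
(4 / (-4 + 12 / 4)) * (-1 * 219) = 876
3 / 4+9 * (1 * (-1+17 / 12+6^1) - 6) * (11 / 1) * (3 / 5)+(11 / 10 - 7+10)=148 / 5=29.60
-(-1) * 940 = 940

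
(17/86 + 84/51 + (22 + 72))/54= 140125/78948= 1.77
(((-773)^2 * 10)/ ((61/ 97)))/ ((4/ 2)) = 289801565/ 61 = 4750845.33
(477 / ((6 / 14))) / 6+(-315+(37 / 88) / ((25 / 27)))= -283901 / 2200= -129.05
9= 9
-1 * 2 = -2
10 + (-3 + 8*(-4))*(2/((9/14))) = -890/9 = -98.89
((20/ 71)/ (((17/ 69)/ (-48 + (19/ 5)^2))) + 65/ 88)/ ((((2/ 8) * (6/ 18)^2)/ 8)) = -719472852/ 66385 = -10837.88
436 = 436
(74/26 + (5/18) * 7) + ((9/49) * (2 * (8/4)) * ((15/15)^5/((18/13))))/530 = 14559227/3038490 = 4.79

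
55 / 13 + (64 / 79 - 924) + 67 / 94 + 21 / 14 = -44250429 / 48269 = -916.75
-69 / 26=-2.65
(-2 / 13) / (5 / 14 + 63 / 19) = -532 / 12701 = -0.04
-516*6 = -3096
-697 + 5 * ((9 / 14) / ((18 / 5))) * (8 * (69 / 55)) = -688.04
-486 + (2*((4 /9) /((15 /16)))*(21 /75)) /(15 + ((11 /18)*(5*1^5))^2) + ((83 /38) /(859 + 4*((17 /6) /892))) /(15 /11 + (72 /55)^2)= -1708342595766024671 /3515193100455625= -485.99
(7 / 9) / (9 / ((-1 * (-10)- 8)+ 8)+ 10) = 70 / 981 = 0.07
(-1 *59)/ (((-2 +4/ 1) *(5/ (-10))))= 59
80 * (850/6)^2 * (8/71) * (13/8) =187850000/639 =293974.96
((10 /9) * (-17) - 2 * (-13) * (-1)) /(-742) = 202 /3339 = 0.06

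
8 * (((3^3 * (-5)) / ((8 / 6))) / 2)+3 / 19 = -7692 / 19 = -404.84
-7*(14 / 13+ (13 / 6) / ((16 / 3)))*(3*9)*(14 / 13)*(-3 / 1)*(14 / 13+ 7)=257131665 / 35152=7314.85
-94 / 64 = -47 / 32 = -1.47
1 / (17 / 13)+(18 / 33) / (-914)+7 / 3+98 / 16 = 18915377 / 2051016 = 9.22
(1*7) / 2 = 7 / 2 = 3.50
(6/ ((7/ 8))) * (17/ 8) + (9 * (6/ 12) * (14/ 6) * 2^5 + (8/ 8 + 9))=2524/ 7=360.57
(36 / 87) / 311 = 12 / 9019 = 0.00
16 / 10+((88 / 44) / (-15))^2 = 1.62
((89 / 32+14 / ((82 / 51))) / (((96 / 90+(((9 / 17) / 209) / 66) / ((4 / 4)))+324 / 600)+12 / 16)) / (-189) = -14727451475 / 570990354984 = -0.03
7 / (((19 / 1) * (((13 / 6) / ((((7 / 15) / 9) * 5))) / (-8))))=-784 / 2223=-0.35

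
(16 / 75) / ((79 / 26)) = 416 / 5925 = 0.07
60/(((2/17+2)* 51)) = 0.56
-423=-423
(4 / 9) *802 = 3208 / 9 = 356.44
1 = 1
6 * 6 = 36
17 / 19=0.89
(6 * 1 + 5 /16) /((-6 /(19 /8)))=-1919 /768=-2.50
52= 52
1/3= 0.33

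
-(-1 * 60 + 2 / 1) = 58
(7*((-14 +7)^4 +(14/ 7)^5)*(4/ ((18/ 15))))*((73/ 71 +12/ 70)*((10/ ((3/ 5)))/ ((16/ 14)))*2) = 423078425/ 213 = 1986283.69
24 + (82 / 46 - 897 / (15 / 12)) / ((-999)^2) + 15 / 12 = 11591452339 / 459080460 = 25.25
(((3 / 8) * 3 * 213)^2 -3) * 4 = 3674697 / 16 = 229668.56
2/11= 0.18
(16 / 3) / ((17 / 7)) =112 / 51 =2.20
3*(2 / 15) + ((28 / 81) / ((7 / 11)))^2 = 22802 / 32805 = 0.70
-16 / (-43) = 16 / 43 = 0.37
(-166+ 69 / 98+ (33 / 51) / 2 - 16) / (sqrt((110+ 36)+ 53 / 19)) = -150750 * sqrt(53713) / 2354891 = -14.84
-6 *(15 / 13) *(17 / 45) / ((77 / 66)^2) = -1224 / 637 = -1.92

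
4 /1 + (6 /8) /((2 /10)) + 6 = 55 /4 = 13.75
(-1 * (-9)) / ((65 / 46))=414 / 65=6.37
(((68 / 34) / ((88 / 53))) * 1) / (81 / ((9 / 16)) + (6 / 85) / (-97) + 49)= 436985 / 70016276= 0.01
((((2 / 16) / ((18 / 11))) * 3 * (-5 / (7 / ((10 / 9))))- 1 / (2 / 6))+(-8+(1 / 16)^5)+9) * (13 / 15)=-5621282407 / 2972712960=-1.89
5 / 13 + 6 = 83 / 13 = 6.38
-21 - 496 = -517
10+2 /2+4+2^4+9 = 40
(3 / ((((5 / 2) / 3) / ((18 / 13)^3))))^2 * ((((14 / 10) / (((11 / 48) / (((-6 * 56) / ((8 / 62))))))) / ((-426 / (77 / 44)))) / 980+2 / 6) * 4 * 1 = 146.12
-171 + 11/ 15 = -2554/ 15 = -170.27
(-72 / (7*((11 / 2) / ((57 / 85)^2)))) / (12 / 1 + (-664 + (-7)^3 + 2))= 155952 / 184143575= 0.00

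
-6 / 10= -3 / 5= -0.60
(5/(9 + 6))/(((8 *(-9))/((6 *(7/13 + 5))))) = -2/13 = -0.15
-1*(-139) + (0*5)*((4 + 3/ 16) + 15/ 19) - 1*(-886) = 1025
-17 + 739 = 722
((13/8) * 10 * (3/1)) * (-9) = -1755/4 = -438.75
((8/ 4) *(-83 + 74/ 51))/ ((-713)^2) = -8318/ 25926819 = -0.00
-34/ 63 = -0.54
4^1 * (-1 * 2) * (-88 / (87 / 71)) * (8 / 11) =36352 / 87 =417.84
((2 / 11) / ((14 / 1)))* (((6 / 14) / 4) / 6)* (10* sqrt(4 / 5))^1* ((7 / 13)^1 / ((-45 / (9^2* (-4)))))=18* sqrt(5) / 5005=0.01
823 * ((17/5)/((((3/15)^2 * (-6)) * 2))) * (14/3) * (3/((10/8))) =-65291.33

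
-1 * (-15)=15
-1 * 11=-11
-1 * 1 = -1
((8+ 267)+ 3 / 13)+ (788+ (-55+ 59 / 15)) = 197372 / 195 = 1012.16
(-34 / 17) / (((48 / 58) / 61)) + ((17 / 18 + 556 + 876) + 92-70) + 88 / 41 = 1933079 / 1476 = 1309.67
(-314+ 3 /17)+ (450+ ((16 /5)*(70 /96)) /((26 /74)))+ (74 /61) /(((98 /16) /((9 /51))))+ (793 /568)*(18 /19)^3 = 139008160814923 /965069510223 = 144.04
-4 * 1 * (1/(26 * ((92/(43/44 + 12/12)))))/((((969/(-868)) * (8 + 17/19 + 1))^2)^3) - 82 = -136412655209853648689928413/1663568965936898109677016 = -82.00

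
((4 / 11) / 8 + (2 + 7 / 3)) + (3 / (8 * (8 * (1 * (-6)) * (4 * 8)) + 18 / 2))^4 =81108210821471155 / 18522982402135266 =4.38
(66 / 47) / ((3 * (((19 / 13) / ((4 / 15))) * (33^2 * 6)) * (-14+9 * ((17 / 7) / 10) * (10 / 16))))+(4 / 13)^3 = 360263411072 / 12367606647825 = 0.03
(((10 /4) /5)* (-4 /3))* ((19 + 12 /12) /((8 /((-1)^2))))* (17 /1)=-28.33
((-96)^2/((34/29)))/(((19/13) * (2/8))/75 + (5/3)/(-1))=-521164800/110177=-4730.25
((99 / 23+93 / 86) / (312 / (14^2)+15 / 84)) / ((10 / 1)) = 521997 / 1715915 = 0.30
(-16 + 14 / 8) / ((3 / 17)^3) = -93347 / 36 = -2592.97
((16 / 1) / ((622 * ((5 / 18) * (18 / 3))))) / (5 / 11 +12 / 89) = 0.03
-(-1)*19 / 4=19 / 4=4.75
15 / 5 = 3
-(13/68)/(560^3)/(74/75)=-39/35347988480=-0.00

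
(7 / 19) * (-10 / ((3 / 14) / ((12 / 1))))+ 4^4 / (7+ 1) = -3312 / 19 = -174.32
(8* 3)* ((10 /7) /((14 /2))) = 240 /49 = 4.90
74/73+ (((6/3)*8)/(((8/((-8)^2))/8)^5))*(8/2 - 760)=-948122620526518/73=-12987981103102.99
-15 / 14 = -1.07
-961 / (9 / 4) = -427.11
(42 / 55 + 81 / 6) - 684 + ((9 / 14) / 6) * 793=-900549 / 1540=-584.77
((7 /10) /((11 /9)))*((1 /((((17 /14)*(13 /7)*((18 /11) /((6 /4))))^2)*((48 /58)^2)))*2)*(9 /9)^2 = 155481557 /562648320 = 0.28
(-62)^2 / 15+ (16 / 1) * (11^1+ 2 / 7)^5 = 738558141868 / 252105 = 2929565.62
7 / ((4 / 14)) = 49 / 2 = 24.50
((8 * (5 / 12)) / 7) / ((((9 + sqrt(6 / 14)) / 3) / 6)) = 0.89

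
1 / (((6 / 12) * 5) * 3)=2 / 15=0.13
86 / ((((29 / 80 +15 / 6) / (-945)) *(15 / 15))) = -6501600 / 229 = -28391.27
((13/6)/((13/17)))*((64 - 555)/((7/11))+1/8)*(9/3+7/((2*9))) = -44799437/6048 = -7407.31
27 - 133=-106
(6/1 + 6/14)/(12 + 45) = 0.11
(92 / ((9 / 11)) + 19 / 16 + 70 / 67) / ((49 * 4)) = 1106401 / 1891008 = 0.59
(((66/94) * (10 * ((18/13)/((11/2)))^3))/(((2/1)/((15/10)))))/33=349920/137437729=0.00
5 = 5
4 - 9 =-5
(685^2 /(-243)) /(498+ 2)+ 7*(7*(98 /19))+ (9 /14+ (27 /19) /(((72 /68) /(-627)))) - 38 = -407207917 /646380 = -629.98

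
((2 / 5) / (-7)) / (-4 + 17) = -2 / 455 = -0.00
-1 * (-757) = 757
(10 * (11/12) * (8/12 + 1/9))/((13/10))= 1925/351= 5.48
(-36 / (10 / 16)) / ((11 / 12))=-3456 / 55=-62.84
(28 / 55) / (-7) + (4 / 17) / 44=-63 / 935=-0.07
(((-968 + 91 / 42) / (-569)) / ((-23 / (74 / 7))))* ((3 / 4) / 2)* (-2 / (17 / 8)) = 428830 / 1557353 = 0.28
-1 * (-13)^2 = -169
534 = 534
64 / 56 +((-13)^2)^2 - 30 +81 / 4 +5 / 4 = 399751 / 14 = 28553.64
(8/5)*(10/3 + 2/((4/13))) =236/15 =15.73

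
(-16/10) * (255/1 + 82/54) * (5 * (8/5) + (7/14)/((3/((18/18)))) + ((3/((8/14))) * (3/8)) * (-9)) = 3175571/810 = 3920.46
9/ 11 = 0.82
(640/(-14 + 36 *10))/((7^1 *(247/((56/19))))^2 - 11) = 4096/762014657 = 0.00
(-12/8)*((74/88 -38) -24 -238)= 39489/88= 448.74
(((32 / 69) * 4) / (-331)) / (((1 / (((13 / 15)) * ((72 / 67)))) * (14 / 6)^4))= -1078272 / 6123402355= -0.00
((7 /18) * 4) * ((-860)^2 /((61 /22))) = 227796800 /549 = 414930.42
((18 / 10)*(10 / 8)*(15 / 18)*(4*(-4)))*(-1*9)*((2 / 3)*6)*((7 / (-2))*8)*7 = -211680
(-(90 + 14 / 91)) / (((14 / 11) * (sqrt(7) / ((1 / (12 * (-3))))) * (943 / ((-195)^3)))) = -204257625 * sqrt(7) / 92414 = -5847.76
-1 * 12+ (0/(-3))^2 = -12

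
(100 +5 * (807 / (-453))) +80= 25835 / 151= 171.09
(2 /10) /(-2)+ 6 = 59 /10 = 5.90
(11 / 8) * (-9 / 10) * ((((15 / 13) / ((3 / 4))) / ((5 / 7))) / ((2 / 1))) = -693 / 520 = -1.33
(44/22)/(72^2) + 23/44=14915/28512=0.52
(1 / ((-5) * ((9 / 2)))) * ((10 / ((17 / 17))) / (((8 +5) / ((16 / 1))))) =-64 / 117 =-0.55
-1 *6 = -6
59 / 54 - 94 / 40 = -679 / 540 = -1.26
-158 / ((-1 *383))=158 / 383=0.41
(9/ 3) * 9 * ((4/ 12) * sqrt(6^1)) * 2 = 18 * sqrt(6) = 44.09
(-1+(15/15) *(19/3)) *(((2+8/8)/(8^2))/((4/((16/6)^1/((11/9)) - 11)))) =-97/176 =-0.55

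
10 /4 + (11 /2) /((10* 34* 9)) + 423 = 2604071 /6120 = 425.50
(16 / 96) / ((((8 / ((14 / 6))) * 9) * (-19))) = -7 / 24624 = -0.00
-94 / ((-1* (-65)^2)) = 94 / 4225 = 0.02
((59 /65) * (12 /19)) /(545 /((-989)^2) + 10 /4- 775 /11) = -15235212696 /1805914447675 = -0.01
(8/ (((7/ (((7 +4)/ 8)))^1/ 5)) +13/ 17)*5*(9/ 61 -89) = -27804600/ 7259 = -3830.36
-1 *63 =-63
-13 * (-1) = 13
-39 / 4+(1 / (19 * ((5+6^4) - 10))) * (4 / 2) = -956623 / 98116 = -9.75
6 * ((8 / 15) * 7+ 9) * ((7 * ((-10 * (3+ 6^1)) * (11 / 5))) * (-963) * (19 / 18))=538187958 / 5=107637591.60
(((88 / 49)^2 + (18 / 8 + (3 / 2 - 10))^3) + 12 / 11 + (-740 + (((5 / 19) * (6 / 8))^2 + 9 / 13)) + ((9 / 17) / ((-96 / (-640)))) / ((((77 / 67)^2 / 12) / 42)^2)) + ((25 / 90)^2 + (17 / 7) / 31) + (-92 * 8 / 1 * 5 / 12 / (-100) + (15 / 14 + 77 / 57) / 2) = 1155937510351420081293373 / 2253507808786153920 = 512950.30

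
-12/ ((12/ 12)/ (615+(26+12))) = -7836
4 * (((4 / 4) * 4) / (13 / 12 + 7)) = 192 / 97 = 1.98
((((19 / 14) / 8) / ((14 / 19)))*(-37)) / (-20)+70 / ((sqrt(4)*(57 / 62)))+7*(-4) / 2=43787269 / 1787520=24.50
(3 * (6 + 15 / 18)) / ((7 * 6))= 41 / 84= 0.49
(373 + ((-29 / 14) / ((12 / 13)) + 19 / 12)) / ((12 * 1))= 20851 / 672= 31.03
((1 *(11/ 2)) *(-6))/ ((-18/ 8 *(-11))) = -4/ 3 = -1.33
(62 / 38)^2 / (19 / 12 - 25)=-11532 / 101441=-0.11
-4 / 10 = -2 / 5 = -0.40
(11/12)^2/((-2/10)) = -605/144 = -4.20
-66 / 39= -22 / 13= -1.69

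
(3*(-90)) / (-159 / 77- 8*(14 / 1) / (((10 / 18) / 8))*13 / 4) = 34650 / 672937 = 0.05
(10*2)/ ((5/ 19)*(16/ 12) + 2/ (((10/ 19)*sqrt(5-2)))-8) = -12426000/ 4361437-2057700*sqrt(3)/ 4361437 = -3.67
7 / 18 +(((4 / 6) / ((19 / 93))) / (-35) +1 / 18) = 2102 / 5985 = 0.35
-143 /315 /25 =-143 /7875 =-0.02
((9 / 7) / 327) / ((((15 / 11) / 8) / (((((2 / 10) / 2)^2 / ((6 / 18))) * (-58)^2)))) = 222024 / 95375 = 2.33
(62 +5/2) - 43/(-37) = 4859/74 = 65.66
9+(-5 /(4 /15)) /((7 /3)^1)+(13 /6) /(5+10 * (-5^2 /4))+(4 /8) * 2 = 18611 /9660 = 1.93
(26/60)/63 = 13/1890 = 0.01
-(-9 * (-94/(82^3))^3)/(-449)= 934407/9407647266744863296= 0.00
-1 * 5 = -5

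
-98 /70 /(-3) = 7 /15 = 0.47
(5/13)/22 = 5/286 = 0.02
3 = 3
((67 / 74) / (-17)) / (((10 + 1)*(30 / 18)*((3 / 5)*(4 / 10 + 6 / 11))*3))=-335 / 196248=-0.00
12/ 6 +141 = 143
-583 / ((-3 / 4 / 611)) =1424852 / 3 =474950.67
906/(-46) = -453/23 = -19.70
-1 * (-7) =7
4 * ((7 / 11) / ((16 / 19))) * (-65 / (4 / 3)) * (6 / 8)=-77805 / 704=-110.52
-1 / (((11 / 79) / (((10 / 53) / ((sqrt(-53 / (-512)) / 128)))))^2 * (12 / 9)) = -217967.81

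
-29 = -29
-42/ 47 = -0.89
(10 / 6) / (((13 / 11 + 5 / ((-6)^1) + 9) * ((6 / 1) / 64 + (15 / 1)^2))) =3520 / 4444251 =0.00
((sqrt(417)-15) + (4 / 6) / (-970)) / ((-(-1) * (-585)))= 21826 / 851175-sqrt(417) / 585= -0.01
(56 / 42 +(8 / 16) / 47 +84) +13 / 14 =85151 / 987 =86.27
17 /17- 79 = -78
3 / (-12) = -1 / 4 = -0.25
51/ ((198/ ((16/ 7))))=136/ 231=0.59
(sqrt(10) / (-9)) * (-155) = 155 * sqrt(10) / 9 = 54.46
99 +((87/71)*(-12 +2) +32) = 8431/71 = 118.75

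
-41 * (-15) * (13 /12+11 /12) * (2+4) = 7380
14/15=0.93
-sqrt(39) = -6.24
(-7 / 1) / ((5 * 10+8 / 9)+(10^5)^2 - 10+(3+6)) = -63 / 90000000449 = -0.00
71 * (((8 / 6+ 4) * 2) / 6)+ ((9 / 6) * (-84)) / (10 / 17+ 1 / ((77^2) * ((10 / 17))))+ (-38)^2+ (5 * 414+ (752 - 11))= 22247042839 / 5338701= 4167.13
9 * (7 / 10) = 63 / 10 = 6.30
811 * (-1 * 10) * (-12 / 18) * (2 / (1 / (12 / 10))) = 12976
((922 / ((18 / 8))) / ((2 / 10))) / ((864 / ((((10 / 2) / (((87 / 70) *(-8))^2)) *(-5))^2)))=2161837890625 / 14255525809152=0.15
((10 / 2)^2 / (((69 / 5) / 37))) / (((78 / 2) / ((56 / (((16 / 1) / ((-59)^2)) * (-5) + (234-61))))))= 128797000 / 231477129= 0.56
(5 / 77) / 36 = 5 / 2772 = 0.00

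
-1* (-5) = 5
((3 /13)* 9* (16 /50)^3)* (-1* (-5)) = 13824 /40625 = 0.34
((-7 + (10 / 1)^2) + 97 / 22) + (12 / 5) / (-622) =3332233 / 34210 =97.41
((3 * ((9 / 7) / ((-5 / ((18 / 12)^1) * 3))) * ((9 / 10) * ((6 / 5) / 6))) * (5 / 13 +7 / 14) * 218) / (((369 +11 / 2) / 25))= -609201 / 681590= -0.89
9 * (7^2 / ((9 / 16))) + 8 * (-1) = 776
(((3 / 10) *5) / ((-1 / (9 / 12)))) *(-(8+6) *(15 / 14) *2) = 135 / 4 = 33.75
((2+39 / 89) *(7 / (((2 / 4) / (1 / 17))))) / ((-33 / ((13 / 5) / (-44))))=19747 / 5492190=0.00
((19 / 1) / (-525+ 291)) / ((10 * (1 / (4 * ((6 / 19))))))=-2 / 195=-0.01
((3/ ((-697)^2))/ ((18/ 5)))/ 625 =1/ 364356750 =0.00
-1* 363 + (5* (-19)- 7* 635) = -4903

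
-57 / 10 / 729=-19 / 2430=-0.01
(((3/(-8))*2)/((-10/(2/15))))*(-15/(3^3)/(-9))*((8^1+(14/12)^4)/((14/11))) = 140459/29393280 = 0.00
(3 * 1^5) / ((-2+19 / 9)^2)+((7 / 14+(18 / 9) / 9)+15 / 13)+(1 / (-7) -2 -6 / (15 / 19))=1925741 / 8190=235.13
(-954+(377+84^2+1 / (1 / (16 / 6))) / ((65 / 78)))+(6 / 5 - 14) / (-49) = 390484 / 49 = 7969.06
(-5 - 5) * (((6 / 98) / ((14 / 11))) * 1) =-165 / 343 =-0.48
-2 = -2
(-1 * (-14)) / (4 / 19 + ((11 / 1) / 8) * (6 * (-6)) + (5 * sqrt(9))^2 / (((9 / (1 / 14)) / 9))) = -0.42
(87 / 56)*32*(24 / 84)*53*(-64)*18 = -42494976 / 49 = -867244.41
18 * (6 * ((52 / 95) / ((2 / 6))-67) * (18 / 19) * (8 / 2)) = -48281184 / 1805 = -26748.58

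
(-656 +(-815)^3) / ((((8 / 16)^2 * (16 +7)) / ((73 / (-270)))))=3436357762 / 135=25454501.94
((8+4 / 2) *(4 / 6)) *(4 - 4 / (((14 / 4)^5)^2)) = 7532646000 / 282475249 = 26.67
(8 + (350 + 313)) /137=671 /137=4.90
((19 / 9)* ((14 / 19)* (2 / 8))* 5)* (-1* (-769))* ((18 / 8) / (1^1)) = 26915 / 8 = 3364.38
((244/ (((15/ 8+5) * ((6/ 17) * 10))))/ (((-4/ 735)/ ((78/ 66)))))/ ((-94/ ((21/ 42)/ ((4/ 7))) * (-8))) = -2.54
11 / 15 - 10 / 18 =8 / 45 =0.18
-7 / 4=-1.75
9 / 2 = 4.50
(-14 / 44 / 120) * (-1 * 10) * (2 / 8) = 7 / 1056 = 0.01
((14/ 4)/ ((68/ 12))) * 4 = 2.47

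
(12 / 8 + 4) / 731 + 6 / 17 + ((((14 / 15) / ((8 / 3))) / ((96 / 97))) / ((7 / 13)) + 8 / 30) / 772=7683653 / 21245440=0.36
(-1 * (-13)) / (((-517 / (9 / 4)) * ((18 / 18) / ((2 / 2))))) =-117 / 2068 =-0.06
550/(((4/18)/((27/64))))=66825/64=1044.14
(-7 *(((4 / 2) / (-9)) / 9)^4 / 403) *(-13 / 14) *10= 80 / 1334448351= 0.00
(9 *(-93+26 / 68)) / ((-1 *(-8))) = -28341 / 272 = -104.19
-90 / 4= -45 / 2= -22.50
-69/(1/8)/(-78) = 92/13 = 7.08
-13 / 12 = -1.08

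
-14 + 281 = 267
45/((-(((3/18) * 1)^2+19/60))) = -4050/31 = -130.65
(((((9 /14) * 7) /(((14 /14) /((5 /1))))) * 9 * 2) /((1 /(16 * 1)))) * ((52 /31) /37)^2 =17521920 /1315609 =13.32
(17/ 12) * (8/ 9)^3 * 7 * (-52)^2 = 41187328/ 2187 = 18832.80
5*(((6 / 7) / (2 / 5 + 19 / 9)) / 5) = 270 / 791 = 0.34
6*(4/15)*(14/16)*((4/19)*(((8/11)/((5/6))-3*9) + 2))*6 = -222936/5225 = -42.67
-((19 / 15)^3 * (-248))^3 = 128031289.48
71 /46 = 1.54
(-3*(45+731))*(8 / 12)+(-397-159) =-2108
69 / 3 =23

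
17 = 17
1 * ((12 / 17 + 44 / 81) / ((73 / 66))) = 37840 / 33507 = 1.13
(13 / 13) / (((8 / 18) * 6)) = 3 / 8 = 0.38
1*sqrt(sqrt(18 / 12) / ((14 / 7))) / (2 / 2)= 6^(1 / 4) / 2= 0.78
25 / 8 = 3.12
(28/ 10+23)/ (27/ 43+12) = 1849/ 905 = 2.04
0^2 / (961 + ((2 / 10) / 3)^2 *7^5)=0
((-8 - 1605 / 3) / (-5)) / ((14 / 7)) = 543 / 10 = 54.30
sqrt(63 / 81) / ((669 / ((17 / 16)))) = 17 * sqrt(7) / 32112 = 0.00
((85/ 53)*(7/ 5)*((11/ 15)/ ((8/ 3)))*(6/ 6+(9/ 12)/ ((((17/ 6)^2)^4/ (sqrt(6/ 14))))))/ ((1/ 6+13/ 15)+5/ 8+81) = 41570496*sqrt(21)/ 215717912766811+561/ 75101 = 0.01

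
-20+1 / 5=-99 / 5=-19.80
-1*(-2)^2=-4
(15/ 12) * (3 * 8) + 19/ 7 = 229/ 7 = 32.71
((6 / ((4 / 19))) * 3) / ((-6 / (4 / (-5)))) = 57 / 5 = 11.40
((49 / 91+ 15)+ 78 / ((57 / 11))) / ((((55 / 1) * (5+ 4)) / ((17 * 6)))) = 256904 / 40755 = 6.30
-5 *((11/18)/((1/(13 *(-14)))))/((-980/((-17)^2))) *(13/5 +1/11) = -139009/315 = -441.30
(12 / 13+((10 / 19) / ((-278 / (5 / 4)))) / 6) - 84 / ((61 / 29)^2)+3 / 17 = -932280099989 / 52123261944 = -17.89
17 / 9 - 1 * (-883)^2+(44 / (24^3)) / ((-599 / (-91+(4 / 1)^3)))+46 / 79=-42503669250163 / 54513792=-779686.53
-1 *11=-11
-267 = -267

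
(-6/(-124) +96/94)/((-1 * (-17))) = 3117/49538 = 0.06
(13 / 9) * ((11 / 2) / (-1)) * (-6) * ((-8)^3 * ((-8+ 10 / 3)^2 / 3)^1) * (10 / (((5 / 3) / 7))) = -200904704 / 27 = -7440914.96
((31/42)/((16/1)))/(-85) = -31/57120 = -0.00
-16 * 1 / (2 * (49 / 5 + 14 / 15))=-120 / 161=-0.75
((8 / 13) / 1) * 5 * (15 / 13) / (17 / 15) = 9000 / 2873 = 3.13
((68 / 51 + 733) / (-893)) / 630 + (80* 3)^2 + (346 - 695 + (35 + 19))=96717657647 / 1687770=57305.00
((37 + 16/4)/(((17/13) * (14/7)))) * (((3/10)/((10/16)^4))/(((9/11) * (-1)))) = -6003712/159375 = -37.67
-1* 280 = -280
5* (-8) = -40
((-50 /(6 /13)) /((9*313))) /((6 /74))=-0.47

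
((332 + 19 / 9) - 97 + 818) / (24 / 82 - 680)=-97334 / 62703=-1.55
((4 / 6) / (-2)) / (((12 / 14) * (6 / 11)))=-77 / 108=-0.71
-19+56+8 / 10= 189 / 5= 37.80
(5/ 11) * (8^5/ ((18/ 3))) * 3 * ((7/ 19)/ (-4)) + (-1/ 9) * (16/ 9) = -11615504/ 16929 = -686.13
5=5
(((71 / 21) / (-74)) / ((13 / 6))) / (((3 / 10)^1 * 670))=-71 / 676767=-0.00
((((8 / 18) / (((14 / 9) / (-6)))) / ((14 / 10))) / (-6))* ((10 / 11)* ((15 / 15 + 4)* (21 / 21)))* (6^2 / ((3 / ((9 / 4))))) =13500 / 539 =25.05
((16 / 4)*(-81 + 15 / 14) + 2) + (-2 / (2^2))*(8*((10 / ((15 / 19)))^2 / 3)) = -100480 / 189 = -531.64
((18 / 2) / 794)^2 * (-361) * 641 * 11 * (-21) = 4329744111 / 630436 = 6867.86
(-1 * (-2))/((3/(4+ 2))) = 4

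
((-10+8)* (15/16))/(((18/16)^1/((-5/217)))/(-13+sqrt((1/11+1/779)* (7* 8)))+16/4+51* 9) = -1966363144575/489622470265961+585900* sqrt(23693285)/489622470265961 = -0.00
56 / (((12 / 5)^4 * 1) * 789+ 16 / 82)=179375 / 83849233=0.00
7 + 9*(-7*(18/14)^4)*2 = -337.31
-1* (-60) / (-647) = -0.09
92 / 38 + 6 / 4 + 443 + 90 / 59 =448.45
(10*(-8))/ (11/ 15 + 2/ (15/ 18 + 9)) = -85.40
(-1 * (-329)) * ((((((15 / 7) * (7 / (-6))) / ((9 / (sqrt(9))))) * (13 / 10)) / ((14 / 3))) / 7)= -611 / 56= -10.91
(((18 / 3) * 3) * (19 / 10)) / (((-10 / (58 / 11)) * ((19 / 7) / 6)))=-10962 / 275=-39.86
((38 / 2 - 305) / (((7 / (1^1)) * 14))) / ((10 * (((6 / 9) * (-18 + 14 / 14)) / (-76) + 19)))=-8151 / 534835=-0.02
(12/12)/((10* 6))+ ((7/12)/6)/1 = 0.11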